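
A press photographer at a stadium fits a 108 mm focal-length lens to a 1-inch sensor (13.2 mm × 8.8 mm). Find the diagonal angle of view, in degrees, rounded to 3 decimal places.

8.401°

Sensor diagonal = √(13.2² + 8.8²) = √251.6800 ≈ 15.8644 mm.
Angle of view α = 2·arctan(d/2f) with d = 15.8644 mm and f = 108 mm.
d/2f = 0.07345; arctan(0.07345) ≈ 4.2006°, so α ≈ 8.4013°.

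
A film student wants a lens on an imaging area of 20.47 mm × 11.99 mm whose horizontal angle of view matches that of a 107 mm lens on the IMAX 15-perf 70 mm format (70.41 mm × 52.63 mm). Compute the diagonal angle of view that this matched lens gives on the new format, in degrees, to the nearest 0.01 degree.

Equal horizontal AOV ⇒ f₂ = f₁ · 20.47/70.41 = 107 × 0.29073 ≈ 31.1077 mm.
Sensor diagonal = √(20.47² + 11.99²) = √562.7810 ≈ 23.7230 mm.
Diagonal AOV on the new format = 2·arctan(23.7230 / (2 × 31.1077)) = 2·arctan(0.38130) ≈ 41.7442°.

41.74°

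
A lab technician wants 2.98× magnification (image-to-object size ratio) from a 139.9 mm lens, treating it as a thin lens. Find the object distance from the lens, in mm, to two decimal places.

With m = dᵢ/dₒ and 1/f = 1/dₒ + 1/dᵢ, substituting dᵢ = m·dₒ gives 1/f = (1 + 1/m)/dₒ, hence dₒ = f·(1 + 1/m).
dₒ = 139.9 × (1 + 1/2.98) = 139.9 × 1.33557 ≈ 186.846 mm.

186.85 mm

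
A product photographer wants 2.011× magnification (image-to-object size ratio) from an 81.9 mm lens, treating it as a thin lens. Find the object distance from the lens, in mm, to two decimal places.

With m = dᵢ/dₒ and 1/f = 1/dₒ + 1/dᵢ, substituting dᵢ = m·dₒ gives 1/f = (1 + 1/m)/dₒ, hence dₒ = f·(1 + 1/m).
dₒ = 81.9 × (1 + 1/2.011) = 81.9 × 1.49727 ≈ 122.626 mm.

122.63 mm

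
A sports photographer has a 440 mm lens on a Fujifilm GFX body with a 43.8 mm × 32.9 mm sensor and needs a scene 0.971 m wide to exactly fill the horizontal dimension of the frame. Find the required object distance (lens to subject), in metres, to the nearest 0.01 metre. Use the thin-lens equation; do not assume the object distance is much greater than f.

10.19 m

W: 0.971 m = 971 mm.
Magnification m = w/W = dᵢ/dₒ; combined with 1/f = 1/dₒ + 1/dᵢ this gives dₒ = f·(1 + W/w).
dₒ = 440 mm × (1 + 971/43.8) = 440 × 23.1689 ≈ 10194.338 mm = 10.1943 m.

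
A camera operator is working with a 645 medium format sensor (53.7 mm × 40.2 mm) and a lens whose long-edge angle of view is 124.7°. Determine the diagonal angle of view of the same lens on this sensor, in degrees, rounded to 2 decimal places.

From the long-edge AOV: f = 53.7 / (2·tan(62.35°)) = 53.7 / 3.81753 ≈ 14.0667 mm.
Sensor diagonal = √(53.7² + 40.2²) = √4499.7300 ≈ 67.0800 mm.
Diagonal AOV = 2·arctan(67.0800 / (2 × 14.0667)) = 2·arctan(2.38436) ≈ 134.4936°.

134.49°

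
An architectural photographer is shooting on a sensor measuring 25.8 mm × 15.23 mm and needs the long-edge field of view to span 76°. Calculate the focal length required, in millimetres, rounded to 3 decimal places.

From α = 2·arctan(w/2f) we get f = w / (2·tan(α/2)).
With w = 25.8 mm and α/2 = 38°, tan(α/2) ≈ 0.78129, so f ≈ 25.8 / 1.56257 ≈ 16.5112 mm.

16.511 mm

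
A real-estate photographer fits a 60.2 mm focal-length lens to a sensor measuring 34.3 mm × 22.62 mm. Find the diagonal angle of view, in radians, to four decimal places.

Sensor diagonal = √(34.3² + 22.62²) = √1688.1544 ≈ 41.0872 mm.
Angle of view α = 2·arctan(d/2f) with d = 41.0872 mm and f = 60.2 mm.
d/2f = 0.34126; arctan(0.34126) ≈ 0.3289 rad, so α ≈ 0.6577 rad.

0.6577 rad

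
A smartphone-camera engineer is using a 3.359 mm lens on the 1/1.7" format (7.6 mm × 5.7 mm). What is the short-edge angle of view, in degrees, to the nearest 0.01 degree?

Angle of view α = 2·arctan(h/2f) with h = 5.7 mm and f = 3.359 mm.
h/2f = 0.84847; arctan(0.84847) ≈ 40.3135°, so α ≈ 80.6270°.

80.63°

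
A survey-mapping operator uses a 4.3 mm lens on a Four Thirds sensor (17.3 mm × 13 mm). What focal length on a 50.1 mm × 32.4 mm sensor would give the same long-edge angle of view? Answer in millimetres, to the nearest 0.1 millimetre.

Equal angle of view means equal width/f ratio, so f₂ = f₁ · (width₂/width₁) = 4.3 × 50.1/17.3.
f₂ = 4.3 × 2.89595 ≈ 12.453 mm.

12.5 mm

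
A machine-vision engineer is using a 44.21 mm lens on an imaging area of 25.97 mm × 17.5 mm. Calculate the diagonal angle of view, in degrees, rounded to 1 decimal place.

Sensor diagonal = √(25.97² + 17.5²) = √980.6909 ≈ 31.3160 mm.
Angle of view α = 2·arctan(d/2f) with d = 31.3160 mm and f = 44.21 mm.
d/2f = 0.35417; arctan(0.35417) ≈ 19.5028°, so α ≈ 39.0056°.

39.0°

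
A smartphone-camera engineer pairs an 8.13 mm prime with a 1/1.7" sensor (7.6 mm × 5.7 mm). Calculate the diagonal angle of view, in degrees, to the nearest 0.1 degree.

Sensor diagonal = √(7.6² + 5.7²) = √90.2500 ≈ 9.5000 mm.
Angle of view α = 2·arctan(d/2f) with d = 9.5000 mm and f = 8.13 mm.
d/2f = 0.58426; arctan(0.58426) ≈ 30.2959°, so α ≈ 60.5917°.

60.6°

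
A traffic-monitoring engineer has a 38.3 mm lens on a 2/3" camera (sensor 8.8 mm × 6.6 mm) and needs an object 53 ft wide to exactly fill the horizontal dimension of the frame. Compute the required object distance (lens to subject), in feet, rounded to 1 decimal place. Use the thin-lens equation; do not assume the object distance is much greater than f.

230.8 ft

W: 53 ft × 304.8 mm/ft = 16154.40 mm.
Magnification m = w/W = dᵢ/dₒ; combined with 1/f = 1/dₒ + 1/dᵢ this gives dₒ = f·(1 + W/w).
dₒ = 38.3 mm × (1 + 16154.4/8.8) = 38.3 × 1836.7272 ≈ 70346.652 mm = 70346.652/304.8 ft = 230.796 ft.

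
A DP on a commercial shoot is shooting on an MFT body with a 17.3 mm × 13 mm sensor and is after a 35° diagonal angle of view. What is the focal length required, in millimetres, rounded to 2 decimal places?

34.32 mm

Sensor diagonal = √(17.3² + 13²) = √468.2900 ≈ 21.6400 mm.
From α = 2·arctan(d/2f) we get f = d / (2·tan(α/2)).
With d = 21.6400 mm and α/2 = 17.5°, tan(α/2) ≈ 0.31530, so f ≈ 21.6400 / 0.63060 ≈ 34.3167 mm.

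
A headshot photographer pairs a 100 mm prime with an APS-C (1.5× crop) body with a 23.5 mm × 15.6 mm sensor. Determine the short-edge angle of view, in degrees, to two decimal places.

8.92°

Angle of view α = 2·arctan(h/2f) with h = 15.6 mm and f = 100 mm.
h/2f = 0.07800; arctan(0.07800) ≈ 4.4600°, so α ≈ 8.9201°.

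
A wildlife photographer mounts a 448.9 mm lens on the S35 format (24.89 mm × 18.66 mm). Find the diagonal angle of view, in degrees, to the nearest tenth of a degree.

Sensor diagonal = √(24.89² + 18.66²) = √967.7077 ≈ 31.1080 mm.
Angle of view α = 2·arctan(d/2f) with d = 31.1080 mm and f = 448.9 mm.
d/2f = 0.03465; arctan(0.03465) ≈ 1.9845°, so α ≈ 3.9689°.

4.0°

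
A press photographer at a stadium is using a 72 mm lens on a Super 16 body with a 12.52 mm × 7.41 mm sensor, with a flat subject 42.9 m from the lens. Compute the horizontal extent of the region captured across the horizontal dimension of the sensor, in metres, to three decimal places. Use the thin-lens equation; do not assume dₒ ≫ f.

dₒ: 42.9 m = 42900 mm.
Similar triangles through the lens centre give W/dₒ = w/dᵢ; with 1/f = 1/dₒ + 1/dᵢ this gives W = w·(dₒ − f)/f.
W = 12.52 mm × (42900 − 72) / 72 = 12.52 × 594.8333 ≈ 7447.313 mm = 7.44731 m.

7.447 m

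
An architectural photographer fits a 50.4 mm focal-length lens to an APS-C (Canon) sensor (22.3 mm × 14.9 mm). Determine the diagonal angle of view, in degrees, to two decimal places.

29.80°

Sensor diagonal = √(22.3² + 14.9²) = √719.3000 ≈ 26.8198 mm.
Angle of view α = 2·arctan(d/2f) with d = 26.8198 mm and f = 50.4 mm.
d/2f = 0.26607; arctan(0.26607) ≈ 14.8994°, so α ≈ 29.7989°.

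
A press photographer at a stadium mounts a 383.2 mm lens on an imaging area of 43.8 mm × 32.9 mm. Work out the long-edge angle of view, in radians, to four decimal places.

Angle of view α = 2·arctan(w/2f) with w = 43.8 mm and f = 383.2 mm.
w/2f = 0.05715; arctan(0.05715) ≈ 0.0571 rad, so α ≈ 0.1142 rad.

0.1142 rad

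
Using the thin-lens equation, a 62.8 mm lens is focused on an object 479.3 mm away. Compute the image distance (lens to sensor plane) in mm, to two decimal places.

72.27 mm

1/dᵢ = 1/f − 1/dₒ = 1/62.8 − 1/479.3 = 0.0138372 mm⁻¹.
dᵢ = 1/0.0138372 ≈ 72.2690 mm.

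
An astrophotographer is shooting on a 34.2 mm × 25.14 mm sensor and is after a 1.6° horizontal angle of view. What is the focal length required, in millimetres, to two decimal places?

From α = 2·arctan(w/2f) we get f = w / (2·tan(α/2)).
With w = 34.2 mm and α/2 = 0.8°, tan(α/2) ≈ 0.01396, so f ≈ 34.2 / 0.02793 ≈ 1224.6177 mm.

1224.62 mm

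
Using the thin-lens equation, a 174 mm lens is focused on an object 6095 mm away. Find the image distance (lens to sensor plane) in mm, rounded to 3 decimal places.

179.113 mm

1/dᵢ = 1/f − 1/dₒ = 1/174 − 1/6095 = 0.0055831 mm⁻¹.
dᵢ = 1/0.0055831 ≈ 179.1133 mm.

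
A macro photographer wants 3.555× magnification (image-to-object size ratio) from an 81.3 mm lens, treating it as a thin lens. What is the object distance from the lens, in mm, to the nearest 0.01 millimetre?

104.17 mm

With m = dᵢ/dₒ and 1/f = 1/dₒ + 1/dᵢ, substituting dᵢ = m·dₒ gives 1/f = (1 + 1/m)/dₒ, hence dₒ = f·(1 + 1/m).
dₒ = 81.3 × (1 + 1/3.555) = 81.3 × 1.28129 ≈ 104.169 mm.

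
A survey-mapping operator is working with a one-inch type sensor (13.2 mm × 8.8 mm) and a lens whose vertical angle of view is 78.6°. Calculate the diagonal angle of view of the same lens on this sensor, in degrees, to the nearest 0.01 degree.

From the vertical AOV: f = 8.8 / (2·tan(39.3°)) = 8.8 / 1.63698 ≈ 5.3757 mm.
Sensor diagonal = √(13.2² + 8.8²) = √251.6800 ≈ 15.8644 mm.
Diagonal AOV = 2·arctan(15.8644 / (2 × 5.3757)) = 2·arctan(1.47555) ≈ 111.7481°.

111.75°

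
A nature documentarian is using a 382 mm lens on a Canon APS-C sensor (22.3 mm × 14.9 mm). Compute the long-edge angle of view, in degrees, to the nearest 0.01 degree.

3.34°

Angle of view α = 2·arctan(w/2f) with w = 22.3 mm and f = 382 mm.
w/2f = 0.02919; arctan(0.02919) ≈ 1.6719°, so α ≈ 3.3438°.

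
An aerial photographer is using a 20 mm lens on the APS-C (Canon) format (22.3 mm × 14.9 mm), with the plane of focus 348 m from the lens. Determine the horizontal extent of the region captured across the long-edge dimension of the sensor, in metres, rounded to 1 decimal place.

dₒ: 348 m = 348000 mm.
Similar triangles through the lens centre give W/dₒ = w/dᵢ; with 1/f = 1/dₒ + 1/dᵢ this gives W = w·(dₒ − f)/f.
W = 22.3 mm × (348000 − 20) / 20 = 22.3 × 17399.0000 ≈ 387997.700 mm = 387.998 m.

388.0 m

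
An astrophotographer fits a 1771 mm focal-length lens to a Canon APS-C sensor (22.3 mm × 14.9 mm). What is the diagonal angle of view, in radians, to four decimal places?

0.0151 rad

Sensor diagonal = √(22.3² + 14.9²) = √719.3000 ≈ 26.8198 mm.
Angle of view α = 2·arctan(d/2f) with d = 26.8198 mm and f = 1771 mm.
d/2f = 0.00757; arctan(0.00757) ≈ 0.0076 rad, so α ≈ 0.0151 rad.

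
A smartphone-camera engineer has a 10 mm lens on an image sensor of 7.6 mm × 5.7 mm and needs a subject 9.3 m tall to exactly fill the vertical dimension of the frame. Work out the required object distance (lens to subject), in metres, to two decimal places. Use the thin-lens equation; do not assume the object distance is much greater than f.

16.33 m

W: 9.3 m = 9300 mm.
Magnification m = h/W = dᵢ/dₒ; combined with 1/f = 1/dₒ + 1/dᵢ this gives dₒ = f·(1 + W/h).
dₒ = 10 mm × (1 + 9300/5.7) = 10 × 1632.5789 ≈ 16325.789 mm = 16.3258 m.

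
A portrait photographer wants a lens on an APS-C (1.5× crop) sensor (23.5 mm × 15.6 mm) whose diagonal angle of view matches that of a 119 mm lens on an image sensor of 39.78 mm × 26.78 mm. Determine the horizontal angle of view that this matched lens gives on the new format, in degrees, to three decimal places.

19.059°

Sensor diagonal = √(39.78² + 26.78²) = √2299.6168 ≈ 47.9543 mm.
Sensor diagonal = √(23.5² + 15.6²) = √795.6100 ≈ 28.2066 mm.
Equal diagonal AOV ⇒ f₂ = f₁ · 28.2066/47.9543 = 119 × 0.58820 ≈ 69.9954 mm.
Horizontal AOV on the new format = 2·arctan(23.5 / (2 × 69.9954)) = 2·arctan(0.16787) ≈ 19.0586°.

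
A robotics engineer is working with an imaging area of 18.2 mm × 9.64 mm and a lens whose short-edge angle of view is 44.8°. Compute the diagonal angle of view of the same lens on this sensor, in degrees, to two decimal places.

82.73°

From the short-edge AOV: f = 9.64 / (2·tan(22.4°)) = 9.64 / 0.82434 ≈ 11.6942 mm.
Sensor diagonal = √(18.2² + 9.64²) = √424.1696 ≈ 20.5954 mm.
Diagonal AOV = 2·arctan(20.5954 / (2 × 11.6942)) = 2·arctan(0.88058) ≈ 82.7331°.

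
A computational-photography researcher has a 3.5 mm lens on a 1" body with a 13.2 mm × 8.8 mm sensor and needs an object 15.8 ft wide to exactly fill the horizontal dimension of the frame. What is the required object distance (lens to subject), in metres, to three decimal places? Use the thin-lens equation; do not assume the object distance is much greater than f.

W: 15.8 ft × 304.8 mm/ft = 4815.84 mm.
Magnification m = w/W = dᵢ/dₒ; combined with 1/f = 1/dₒ + 1/dᵢ this gives dₒ = f·(1 + W/w).
dₒ = 3.5 mm × (1 + 4815.84/13.2) = 3.5 × 365.8364 ≈ 1280.427 mm = 1.28043 m.

1.280 m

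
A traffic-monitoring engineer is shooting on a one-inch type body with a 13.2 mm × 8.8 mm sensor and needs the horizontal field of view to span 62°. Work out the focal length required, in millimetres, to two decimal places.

10.98 mm

From α = 2·arctan(w/2f) we get f = w / (2·tan(α/2)).
With w = 13.2 mm and α/2 = 31°, tan(α/2) ≈ 0.60086, so f ≈ 13.2 / 1.20172 ≈ 10.9842 mm.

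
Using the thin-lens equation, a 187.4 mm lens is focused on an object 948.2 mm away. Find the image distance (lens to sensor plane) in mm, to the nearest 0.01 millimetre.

1/dᵢ = 1/f − 1/dₒ = 1/187.4 − 1/948.2 = 0.0042815 mm⁻¹.
dᵢ = 1/0.0042815 ≈ 233.5603 mm.

233.56 mm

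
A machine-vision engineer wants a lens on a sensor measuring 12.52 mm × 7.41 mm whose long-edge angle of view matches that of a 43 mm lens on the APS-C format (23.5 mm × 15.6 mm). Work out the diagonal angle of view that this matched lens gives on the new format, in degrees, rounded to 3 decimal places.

35.232°

Equal long-edge AOV ⇒ f₂ = f₁ · 12.52/23.5 = 43 × 0.53277 ≈ 22.9089 mm.
Sensor diagonal = √(12.52² + 7.41²) = √211.6585 ≈ 14.5485 mm.
Diagonal AOV on the new format = 2·arctan(14.5485 / (2 × 22.9089)) = 2·arctan(0.31753) ≈ 35.2323°.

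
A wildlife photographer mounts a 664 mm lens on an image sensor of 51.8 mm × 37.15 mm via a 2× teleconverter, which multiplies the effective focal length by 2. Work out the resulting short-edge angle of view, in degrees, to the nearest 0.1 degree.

Effective focal length f = 664 × 2 = 1328 mm.
α = 2·arctan(37.15 / (2 × 1328)) = 2·arctan(0.01399) ≈ 1.6027°.

1.6°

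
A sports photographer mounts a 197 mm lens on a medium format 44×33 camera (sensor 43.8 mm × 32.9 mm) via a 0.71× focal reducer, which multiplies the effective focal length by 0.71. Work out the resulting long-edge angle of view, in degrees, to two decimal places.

Effective focal length f = 197 × 0.71 = 139.87 mm.
α = 2·arctan(43.8 / (2 × 139.87)) = 2·arctan(0.15657) ≈ 17.7976°.

17.80°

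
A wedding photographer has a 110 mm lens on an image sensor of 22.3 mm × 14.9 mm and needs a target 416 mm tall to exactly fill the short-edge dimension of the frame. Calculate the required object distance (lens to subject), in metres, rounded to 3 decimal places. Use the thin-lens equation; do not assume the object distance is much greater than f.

3.181 m

Magnification m = h/W = dᵢ/dₒ; combined with 1/f = 1/dₒ + 1/dᵢ this gives dₒ = f·(1 + W/h).
dₒ = 110 mm × (1 + 416/14.9) = 110 × 28.9195 ≈ 3181.141 mm = 3.18114 m.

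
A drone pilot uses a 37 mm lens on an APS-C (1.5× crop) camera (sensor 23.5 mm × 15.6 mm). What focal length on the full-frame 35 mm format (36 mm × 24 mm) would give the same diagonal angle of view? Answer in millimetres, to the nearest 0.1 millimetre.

Sensor diagonal = √(23.5² + 15.6²) = √795.6100 ≈ 28.2066 mm.
Sensor diagonal = √(36² + 24²) = √1872.0000 ≈ 43.2666 mm.
Equal angle of view means equal diagonal/f ratio, so f₂ = f₁ · (diagonal₂/diagonal₁) = 37 × 43.2666/28.2066.
f₂ = 37 × 1.53392 ≈ 56.755 mm.

56.8 mm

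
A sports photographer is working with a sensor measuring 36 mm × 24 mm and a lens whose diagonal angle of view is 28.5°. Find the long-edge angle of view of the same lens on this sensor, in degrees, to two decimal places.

23.86°

Sensor diagonal = √(36² + 24²) = √1872.0000 ≈ 43.2666 mm.
From the diagonal AOV: f = 43.2666 / (2·tan(14.25°)) = 43.2666 / 0.50794 ≈ 85.1814 mm.
Long-edge AOV = 2·arctan(36 / (2 × 85.1814)) = 2·arctan(0.21131) ≈ 23.8637°.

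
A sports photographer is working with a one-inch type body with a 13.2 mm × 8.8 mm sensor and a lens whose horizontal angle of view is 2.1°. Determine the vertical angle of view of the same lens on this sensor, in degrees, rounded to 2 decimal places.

1.40°

From the horizontal AOV: f = 13.2 / (2·tan(1.05°)) = 13.2 / 0.03666 ≈ 360.1046 mm.
Vertical AOV = 2·arctan(8.8 / (2 × 360.1046)) = 2·arctan(0.01222) ≈ 1.4001°.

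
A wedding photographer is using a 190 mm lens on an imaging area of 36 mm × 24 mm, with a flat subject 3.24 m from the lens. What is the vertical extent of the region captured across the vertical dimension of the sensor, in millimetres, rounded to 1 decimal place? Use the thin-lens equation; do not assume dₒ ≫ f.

dₒ: 3.24 m = 3240 mm.
Similar triangles through the lens centre give W/dₒ = h/dᵢ; with 1/f = 1/dₒ + 1/dᵢ this gives W = h·(dₒ − f)/f.
W = 24 mm × (3240 − 190) / 190 = 24 × 16.0526 ≈ 385.263 mm.

385.3 mm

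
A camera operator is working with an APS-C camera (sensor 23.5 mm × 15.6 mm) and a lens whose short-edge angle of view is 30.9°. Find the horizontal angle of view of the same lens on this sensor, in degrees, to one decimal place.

From the short-edge AOV: f = 15.6 / (2·tan(15.45°)) = 15.6 / 0.55277 ≈ 28.2215 mm.
Horizontal AOV = 2·arctan(23.5 / (2 × 28.2215)) = 2·arctan(0.41635) ≈ 45.2087°.

45.2°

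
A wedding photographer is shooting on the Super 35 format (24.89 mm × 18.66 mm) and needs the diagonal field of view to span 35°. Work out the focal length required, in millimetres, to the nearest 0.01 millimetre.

49.33 mm

Sensor diagonal = √(24.89² + 18.66²) = √967.7077 ≈ 31.1080 mm.
From α = 2·arctan(d/2f) we get f = d / (2·tan(α/2)).
With d = 31.1080 mm and α/2 = 17.5°, tan(α/2) ≈ 0.31530, so f ≈ 31.1080 / 0.63060 ≈ 49.3310 mm.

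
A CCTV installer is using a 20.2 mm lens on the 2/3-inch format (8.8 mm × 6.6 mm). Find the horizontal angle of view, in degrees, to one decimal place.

Angle of view α = 2·arctan(w/2f) with w = 8.8 mm and f = 20.2 mm.
w/2f = 0.21782; arctan(0.21782) ≈ 12.2883°, so α ≈ 24.5766°.

24.6°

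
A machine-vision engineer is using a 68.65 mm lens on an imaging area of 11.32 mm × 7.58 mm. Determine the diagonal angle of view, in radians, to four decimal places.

Sensor diagonal = √(11.32² + 7.58²) = √185.5988 ≈ 13.6235 mm.
Angle of view α = 2·arctan(d/2f) with d = 13.6235 mm and f = 68.65 mm.
d/2f = 0.09922; arctan(0.09922) ≈ 0.0989 rad, so α ≈ 0.1978 rad.

0.1978 rad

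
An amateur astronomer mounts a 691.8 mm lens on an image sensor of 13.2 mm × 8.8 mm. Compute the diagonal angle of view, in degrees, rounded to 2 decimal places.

Sensor diagonal = √(13.2² + 8.8²) = √251.6800 ≈ 15.8644 mm.
Angle of view α = 2·arctan(d/2f) with d = 15.8644 mm and f = 691.8 mm.
d/2f = 0.01147; arctan(0.01147) ≈ 0.6569°, so α ≈ 1.3139°.

1.31°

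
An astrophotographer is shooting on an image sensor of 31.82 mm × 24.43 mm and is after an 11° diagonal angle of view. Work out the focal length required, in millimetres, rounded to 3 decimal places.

208.313 mm

Sensor diagonal = √(31.82² + 24.43²) = √1609.3373 ≈ 40.1165 mm.
From α = 2·arctan(d/2f) we get f = d / (2·tan(α/2)).
With d = 40.1165 mm and α/2 = 5.5°, tan(α/2) ≈ 0.09629, so f ≈ 40.1165 / 0.19258 ≈ 208.3131 mm.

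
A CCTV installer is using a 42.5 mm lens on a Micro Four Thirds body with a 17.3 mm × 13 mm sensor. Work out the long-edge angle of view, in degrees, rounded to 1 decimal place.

23.0°

Angle of view α = 2·arctan(w/2f) with w = 17.3 mm and f = 42.5 mm.
w/2f = 0.20353; arctan(0.20353) ≈ 11.5042°, so α ≈ 23.0085°.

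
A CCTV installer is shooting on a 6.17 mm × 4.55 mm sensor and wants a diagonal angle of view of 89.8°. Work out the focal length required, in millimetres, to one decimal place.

Sensor diagonal = √(6.17² + 4.55²) = √58.7714 ≈ 7.6663 mm.
From α = 2·arctan(d/2f) we get f = d / (2·tan(α/2)).
With d = 7.6663 mm and α/2 = 44.9°, tan(α/2) ≈ 0.99652, so f ≈ 7.6663 / 1.99303 ≈ 3.8465 mm.

3.8 mm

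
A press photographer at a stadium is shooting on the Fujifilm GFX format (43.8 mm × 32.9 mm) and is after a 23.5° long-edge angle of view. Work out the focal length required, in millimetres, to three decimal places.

From α = 2·arctan(w/2f) we get f = w / (2·tan(α/2)).
With w = 43.8 mm and α/2 = 11.75°, tan(α/2) ≈ 0.20800, so f ≈ 43.8 / 0.41600 ≈ 105.2883 mm.

105.288 mm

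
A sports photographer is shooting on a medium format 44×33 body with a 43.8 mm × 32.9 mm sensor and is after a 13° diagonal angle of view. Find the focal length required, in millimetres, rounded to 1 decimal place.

Sensor diagonal = √(43.8² + 32.9²) = √3000.8500 ≈ 54.7800 mm.
From α = 2·arctan(d/2f) we get f = d / (2·tan(α/2)).
With d = 54.7800 mm and α/2 = 6.5°, tan(α/2) ≈ 0.11394, so f ≈ 54.7800 / 0.22787 ≈ 240.3990 mm.

240.4 mm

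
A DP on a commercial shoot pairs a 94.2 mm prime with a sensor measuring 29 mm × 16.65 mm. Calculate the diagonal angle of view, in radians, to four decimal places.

0.3513 rad

Sensor diagonal = √(29² + 16.65²) = √1118.2225 ≈ 33.4398 mm.
Angle of view α = 2·arctan(d/2f) with d = 33.4398 mm and f = 94.2 mm.
d/2f = 0.17749; arctan(0.17749) ≈ 0.1757 rad, so α ≈ 0.3513 rad.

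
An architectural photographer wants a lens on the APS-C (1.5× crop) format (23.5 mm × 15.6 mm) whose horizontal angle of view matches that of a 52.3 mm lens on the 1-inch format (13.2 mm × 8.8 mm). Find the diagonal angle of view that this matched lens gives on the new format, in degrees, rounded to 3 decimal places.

Equal horizontal AOV ⇒ f₂ = f₁ · 23.5/13.2 = 52.3 × 1.78030 ≈ 93.1098 mm.
Sensor diagonal = √(23.5² + 15.6²) = √795.6100 ≈ 28.2066 mm.
Diagonal AOV on the new format = 2·arctan(28.2066 / (2 × 93.1098)) = 2·arctan(0.15147) ≈ 17.2262°.

17.226°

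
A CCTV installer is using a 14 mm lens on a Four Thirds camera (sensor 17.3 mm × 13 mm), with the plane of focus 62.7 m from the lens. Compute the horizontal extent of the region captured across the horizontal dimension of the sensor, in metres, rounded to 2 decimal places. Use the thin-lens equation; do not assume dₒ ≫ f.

77.46 m

dₒ: 62.7 m = 62700 mm.
Similar triangles through the lens centre give W/dₒ = w/dᵢ; with 1/f = 1/dₒ + 1/dᵢ this gives W = w·(dₒ − f)/f.
W = 17.3 mm × (62700 − 14) / 14 = 17.3 × 4477.5714 ≈ 77461.986 mm = 77.462 m.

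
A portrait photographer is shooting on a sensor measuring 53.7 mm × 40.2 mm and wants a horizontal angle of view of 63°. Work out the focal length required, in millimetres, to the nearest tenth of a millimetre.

43.8 mm

From α = 2·arctan(w/2f) we get f = w / (2·tan(α/2)).
With w = 53.7 mm and α/2 = 31.5°, tan(α/2) ≈ 0.61280, so f ≈ 53.7 / 1.22560 ≈ 43.8152 mm.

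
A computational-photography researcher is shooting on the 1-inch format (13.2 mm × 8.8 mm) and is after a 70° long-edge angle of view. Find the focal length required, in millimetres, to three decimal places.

From α = 2·arctan(w/2f) we get f = w / (2·tan(α/2)).
With w = 13.2 mm and α/2 = 35°, tan(α/2) ≈ 0.70021, so f ≈ 13.2 / 1.40042 ≈ 9.4258 mm.

9.426 mm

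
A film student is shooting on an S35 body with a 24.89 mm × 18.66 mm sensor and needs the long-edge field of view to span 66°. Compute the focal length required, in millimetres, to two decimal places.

19.16 mm

From α = 2·arctan(w/2f) we get f = w / (2·tan(α/2)).
With w = 24.89 mm and α/2 = 33°, tan(α/2) ≈ 0.64941, so f ≈ 24.89 / 1.29882 ≈ 19.1636 mm.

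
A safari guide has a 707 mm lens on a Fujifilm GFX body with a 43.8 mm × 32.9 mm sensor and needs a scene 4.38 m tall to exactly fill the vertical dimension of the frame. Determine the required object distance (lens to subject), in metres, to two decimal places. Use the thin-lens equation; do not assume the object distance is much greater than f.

94.83 m

W: 4.38 m = 4380 mm.
Magnification m = h/W = dᵢ/dₒ; combined with 1/f = 1/dₒ + 1/dᵢ this gives dₒ = f·(1 + W/h).
dₒ = 707 mm × (1 + 4380/32.9) = 707 × 134.1307 ≈ 94830.404 mm = 94.8304 m.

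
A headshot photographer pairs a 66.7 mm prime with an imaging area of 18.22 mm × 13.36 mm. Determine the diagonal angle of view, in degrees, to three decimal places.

Sensor diagonal = √(18.22² + 13.36²) = √510.4580 ≈ 22.5933 mm.
Angle of view α = 2·arctan(d/2f) with d = 22.5933 mm and f = 66.7 mm.
d/2f = 0.16937; arctan(0.16937) ≈ 9.6127°, so α ≈ 19.2254°.

19.225°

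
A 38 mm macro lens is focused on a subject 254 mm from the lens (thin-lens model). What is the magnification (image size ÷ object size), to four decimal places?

0.1759×

Thin lens: 1/f = 1/dₒ + 1/dᵢ → 1/dᵢ = 1/38 − 1/254 = 0.0223788 mm⁻¹, so dᵢ ≈ 44.6852 mm.
Magnification m = dᵢ/dₒ = 44.6852/254 ≈ 0.17593.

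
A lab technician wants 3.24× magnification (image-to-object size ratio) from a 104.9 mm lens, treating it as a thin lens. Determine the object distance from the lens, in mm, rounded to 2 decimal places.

137.28 mm

With m = dᵢ/dₒ and 1/f = 1/dₒ + 1/dᵢ, substituting dᵢ = m·dₒ gives 1/f = (1 + 1/m)/dₒ, hence dₒ = f·(1 + 1/m).
dₒ = 104.9 × (1 + 1/3.24) = 104.9 × 1.30864 ≈ 137.277 mm.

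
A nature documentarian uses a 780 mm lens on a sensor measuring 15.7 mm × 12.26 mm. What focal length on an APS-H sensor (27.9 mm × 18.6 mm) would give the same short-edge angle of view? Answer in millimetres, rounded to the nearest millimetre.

1183 mm

Equal angle of view means equal height/f ratio, so f₂ = f₁ · (height₂/height₁) = 780 × 18.6/12.26.
f₂ = 780 × 1.51713 ≈ 1183.361 mm.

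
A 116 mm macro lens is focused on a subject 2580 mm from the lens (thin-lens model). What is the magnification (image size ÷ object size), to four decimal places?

0.0471×

Thin lens: 1/f = 1/dₒ + 1/dᵢ → 1/dᵢ = 1/116 − 1/2580 = 0.0082331 mm⁻¹, so dᵢ ≈ 121.4610 mm.
Magnification m = dᵢ/dₒ = 121.4610/2580 ≈ 0.04708.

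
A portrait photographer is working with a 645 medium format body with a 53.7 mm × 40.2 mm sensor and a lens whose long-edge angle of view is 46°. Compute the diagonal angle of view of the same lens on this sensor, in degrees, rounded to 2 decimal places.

55.87°

From the long-edge AOV: f = 53.7 / (2·tan(23°)) = 53.7 / 0.84895 ≈ 63.2546 mm.
Sensor diagonal = √(53.7² + 40.2²) = √4499.7300 ≈ 67.0800 mm.
Diagonal AOV = 2·arctan(67.0800 / (2 × 63.2546)) = 2·arctan(0.53024) ≈ 55.8685°.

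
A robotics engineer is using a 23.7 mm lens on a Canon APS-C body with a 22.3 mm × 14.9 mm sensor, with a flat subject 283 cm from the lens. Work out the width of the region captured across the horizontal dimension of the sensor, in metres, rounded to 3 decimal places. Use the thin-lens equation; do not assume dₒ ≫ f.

2.641 m

dₒ: 283 cm = 2830 mm.
Similar triangles through the lens centre give W/dₒ = w/dᵢ; with 1/f = 1/dₒ + 1/dᵢ this gives W = w·(dₒ − f)/f.
W = 22.3 mm × (2830 − 23.7) / 23.7 = 22.3 × 118.4093 ≈ 2640.527 mm = 2.64053 m.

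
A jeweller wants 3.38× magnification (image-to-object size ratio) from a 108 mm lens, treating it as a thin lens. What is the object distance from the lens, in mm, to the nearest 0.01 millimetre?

139.95 mm

With m = dᵢ/dₒ and 1/f = 1/dₒ + 1/dᵢ, substituting dᵢ = m·dₒ gives 1/f = (1 + 1/m)/dₒ, hence dₒ = f·(1 + 1/m).
dₒ = 108 × (1 + 1/3.38) = 108 × 1.29586 ≈ 139.953 mm.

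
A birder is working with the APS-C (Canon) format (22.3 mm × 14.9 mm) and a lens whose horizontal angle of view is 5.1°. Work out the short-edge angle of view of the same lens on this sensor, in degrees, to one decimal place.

From the horizontal AOV: f = 22.3 / (2·tan(2.55°)) = 22.3 / 0.08907 ≈ 250.3632 mm.
Short-edge AOV = 2·arctan(14.9 / (2 × 250.3632)) = 2·arctan(0.02976) ≈ 3.4089°.

3.4°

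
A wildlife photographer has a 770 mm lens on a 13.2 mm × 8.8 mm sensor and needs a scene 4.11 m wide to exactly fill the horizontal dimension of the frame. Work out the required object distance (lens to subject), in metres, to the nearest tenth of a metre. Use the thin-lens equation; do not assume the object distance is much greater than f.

W: 4.11 m = 4110 mm.
Magnification m = w/W = dᵢ/dₒ; combined with 1/f = 1/dₒ + 1/dᵢ this gives dₒ = f·(1 + W/w).
dₒ = 770 mm × (1 + 4110/13.2) = 770 × 312.3636 ≈ 240520.000 mm = 240.52 m.

240.5 m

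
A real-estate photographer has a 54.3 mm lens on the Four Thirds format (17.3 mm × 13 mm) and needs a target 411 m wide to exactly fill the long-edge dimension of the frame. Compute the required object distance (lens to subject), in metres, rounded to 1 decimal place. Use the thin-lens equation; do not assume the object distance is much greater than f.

W: 411 m = 411000 mm.
Magnification m = w/W = dᵢ/dₒ; combined with 1/f = 1/dₒ + 1/dᵢ this gives dₒ = f·(1 + W/w).
dₒ = 54.3 mm × (1 + 411000/17.3) = 54.3 × 23758.2254 ≈ 1290071.641 mm = 1290.07 m.

1290.1 m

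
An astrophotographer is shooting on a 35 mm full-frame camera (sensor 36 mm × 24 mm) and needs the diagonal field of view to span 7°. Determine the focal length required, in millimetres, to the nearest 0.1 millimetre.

353.7 mm

Sensor diagonal = √(36² + 24²) = √1872.0000 ≈ 43.2666 mm.
From α = 2·arctan(d/2f) we get f = d / (2·tan(α/2)).
With d = 43.2666 mm and α/2 = 3.5°, tan(α/2) ≈ 0.06116, so f ≈ 43.2666 / 0.12233 ≈ 353.7015 mm.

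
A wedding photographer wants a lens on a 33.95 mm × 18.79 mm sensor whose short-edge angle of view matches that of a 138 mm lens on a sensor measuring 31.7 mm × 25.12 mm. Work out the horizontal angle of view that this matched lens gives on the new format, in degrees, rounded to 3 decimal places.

18.677°

Equal short-edge AOV ⇒ f₂ = f₁ · 18.79/25.12 = 138 × 0.74801 ≈ 103.2253 mm.
Horizontal AOV on the new format = 2·arctan(33.95 / (2 × 103.2253)) = 2·arctan(0.16445) ≈ 18.6770°.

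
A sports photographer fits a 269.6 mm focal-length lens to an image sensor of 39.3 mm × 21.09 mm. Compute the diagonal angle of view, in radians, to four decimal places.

0.1651 rad

Sensor diagonal = √(39.3² + 21.09²) = √1989.2781 ≈ 44.6013 mm.
Angle of view α = 2·arctan(d/2f) with d = 44.6013 mm and f = 269.6 mm.
d/2f = 0.08272; arctan(0.08272) ≈ 0.0825 rad, so α ≈ 0.1651 rad.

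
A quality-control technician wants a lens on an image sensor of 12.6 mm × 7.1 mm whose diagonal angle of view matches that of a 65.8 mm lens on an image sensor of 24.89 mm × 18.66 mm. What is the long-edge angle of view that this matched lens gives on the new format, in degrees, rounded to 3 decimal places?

Sensor diagonal = √(24.89² + 18.66²) = √967.7077 ≈ 31.1080 mm.
Sensor diagonal = √(12.6² + 7.1²) = √209.1700 ≈ 14.4627 mm.
Equal diagonal AOV ⇒ f₂ = f₁ · 14.4627/31.1080 = 65.8 × 0.46492 ≈ 30.5917 mm.
Long-edge AOV on the new format = 2·arctan(12.6 / (2 × 30.5917)) = 2·arctan(0.20594) ≈ 23.2734°.

23.273°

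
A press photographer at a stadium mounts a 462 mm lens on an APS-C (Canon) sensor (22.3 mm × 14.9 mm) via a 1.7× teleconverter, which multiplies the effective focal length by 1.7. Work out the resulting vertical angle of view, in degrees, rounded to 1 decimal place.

1.1°

Effective focal length f = 462 × 1.7 = 785.4 mm.
α = 2·arctan(14.9 / (2 × 785.4)) = 2·arctan(0.00949) ≈ 1.0869°.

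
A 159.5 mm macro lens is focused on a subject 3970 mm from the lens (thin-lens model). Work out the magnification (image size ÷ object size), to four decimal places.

0.0419×

Thin lens: 1/f = 1/dₒ + 1/dᵢ → 1/dᵢ = 1/159.5 − 1/3970 = 0.0060177 mm⁻¹, so dᵢ ≈ 166.1764 mm.
Magnification m = dᵢ/dₒ = 166.1764/3970 ≈ 0.04186.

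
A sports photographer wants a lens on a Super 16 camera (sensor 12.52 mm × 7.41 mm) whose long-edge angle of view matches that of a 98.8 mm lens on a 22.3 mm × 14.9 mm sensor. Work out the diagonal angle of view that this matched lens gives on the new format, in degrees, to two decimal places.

Equal long-edge AOV ⇒ f₂ = f₁ · 12.52/22.3 = 98.8 × 0.56143 ≈ 55.4698 mm.
Sensor diagonal = √(12.52² + 7.41²) = √211.6585 ≈ 14.5485 mm.
Diagonal AOV on the new format = 2·arctan(14.5485 / (2 × 55.4698)) = 2·arctan(0.13114) ≈ 14.9421°.

14.94°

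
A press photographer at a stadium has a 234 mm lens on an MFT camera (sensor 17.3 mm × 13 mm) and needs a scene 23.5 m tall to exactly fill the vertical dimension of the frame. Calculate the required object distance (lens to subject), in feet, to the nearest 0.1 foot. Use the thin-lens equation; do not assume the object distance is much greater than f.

1388.6 ft

W: 23.5 m = 23500 mm.
Magnification m = h/W = dᵢ/dₒ; combined with 1/f = 1/dₒ + 1/dᵢ this gives dₒ = f·(1 + W/h).
dₒ = 234 mm × (1 + 23500/13) = 234 × 1808.6923 ≈ 423234.000 mm = 423234.000/304.8 ft = 1388.56 ft.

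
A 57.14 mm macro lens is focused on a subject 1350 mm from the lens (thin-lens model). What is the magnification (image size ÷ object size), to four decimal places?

0.0442×

Thin lens: 1/f = 1/dₒ + 1/dᵢ → 1/dᵢ = 1/57.14 − 1/1350 = 0.0167601 mm⁻¹, so dᵢ ≈ 59.6654 mm.
Magnification m = dᵢ/dₒ = 59.6654/1350 ≈ 0.04420.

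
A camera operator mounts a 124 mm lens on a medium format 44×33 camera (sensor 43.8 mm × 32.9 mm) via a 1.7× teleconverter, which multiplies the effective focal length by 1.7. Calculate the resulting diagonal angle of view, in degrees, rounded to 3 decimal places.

Effective focal length f = 124 × 1.7 = 210.8 mm.
Sensor diagonal = √(43.8² + 32.9²) = √3000.8500 ≈ 54.7800 mm.
α = 2·arctan(54.780 / (2 × 210.8)) = 2·arctan(0.12993) ≈ 14.8063°.

14.806°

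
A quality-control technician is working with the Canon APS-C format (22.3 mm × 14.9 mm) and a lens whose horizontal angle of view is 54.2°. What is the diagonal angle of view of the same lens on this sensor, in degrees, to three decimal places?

From the horizontal AOV: f = 22.3 / (2·tan(27.1°)) = 22.3 / 1.02345 ≈ 21.7890 mm.
Sensor diagonal = √(22.3² + 14.9²) = √719.3000 ≈ 26.8198 mm.
Diagonal AOV = 2·arctan(26.8198 / (2 × 21.7890)) = 2·arctan(0.61544) ≈ 63.2198°.

63.220°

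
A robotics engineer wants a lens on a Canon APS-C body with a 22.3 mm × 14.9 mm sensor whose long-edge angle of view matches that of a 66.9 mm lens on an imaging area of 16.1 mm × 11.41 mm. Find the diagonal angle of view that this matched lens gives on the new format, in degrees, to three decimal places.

Equal long-edge AOV ⇒ f₂ = f₁ · 22.3/16.1 = 66.9 × 1.38509 ≈ 92.6627 mm.
Sensor diagonal = √(22.3² + 14.9²) = √719.3000 ≈ 26.8198 mm.
Diagonal AOV on the new format = 2·arctan(26.8198 / (2 × 92.6627)) = 2·arctan(0.14472) ≈ 16.4690°.

16.469°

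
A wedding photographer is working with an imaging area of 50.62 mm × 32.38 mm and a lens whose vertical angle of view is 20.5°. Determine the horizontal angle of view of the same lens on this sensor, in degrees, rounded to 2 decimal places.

From the vertical AOV: f = 32.38 / (2·tan(10.25°)) = 32.38 / 0.36166 ≈ 89.5319 mm.
Horizontal AOV = 2·arctan(50.62 / (2 × 89.5319)) = 2·arctan(0.28269) ≈ 31.5704°.

31.57°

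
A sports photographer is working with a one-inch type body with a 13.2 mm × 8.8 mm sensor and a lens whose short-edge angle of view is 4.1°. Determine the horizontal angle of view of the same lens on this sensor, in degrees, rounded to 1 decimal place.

6.1°

From the short-edge AOV: f = 8.8 / (2·tan(2.05°)) = 8.8 / 0.07159 ≈ 122.9238 mm.
Horizontal AOV = 2·arctan(13.2 / (2 × 122.9238)) = 2·arctan(0.05369) ≈ 6.1467°.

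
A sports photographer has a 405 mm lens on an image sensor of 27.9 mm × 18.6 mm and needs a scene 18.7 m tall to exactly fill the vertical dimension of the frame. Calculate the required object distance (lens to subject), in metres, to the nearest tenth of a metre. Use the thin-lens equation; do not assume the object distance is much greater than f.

W: 18.7 m = 18700 mm.
Magnification m = h/W = dᵢ/dₒ; combined with 1/f = 1/dₒ + 1/dᵢ this gives dₒ = f·(1 + W/h).
dₒ = 405 mm × (1 + 18700/18.6) = 405 × 1006.3763 ≈ 407582.419 mm = 407.582 m.

407.6 m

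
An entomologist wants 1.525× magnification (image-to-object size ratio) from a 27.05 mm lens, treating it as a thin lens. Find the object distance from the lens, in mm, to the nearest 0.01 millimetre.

44.79 mm

With m = dᵢ/dₒ and 1/f = 1/dₒ + 1/dᵢ, substituting dᵢ = m·dₒ gives 1/f = (1 + 1/m)/dₒ, hence dₒ = f·(1 + 1/m).
dₒ = 27.05 × (1 + 1/1.525) = 27.05 × 1.65574 ≈ 44.788 mm.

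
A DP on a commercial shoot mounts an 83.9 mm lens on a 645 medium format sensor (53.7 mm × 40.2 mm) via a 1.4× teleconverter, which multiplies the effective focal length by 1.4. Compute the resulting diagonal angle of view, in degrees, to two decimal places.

Effective focal length f = 83.9 × 1.4 = 117.46 mm.
Sensor diagonal = √(53.7² + 40.2²) = √4499.7300 ≈ 67.0800 mm.
α = 2·arctan(67.080 / (2 × 117.46)) = 2·arctan(0.28554) ≈ 31.8728°.

31.87°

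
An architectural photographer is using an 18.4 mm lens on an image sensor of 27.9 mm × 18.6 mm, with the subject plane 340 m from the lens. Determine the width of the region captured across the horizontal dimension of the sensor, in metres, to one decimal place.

515.5 m

dₒ: 340 m = 340000 mm.
Similar triangles through the lens centre give W/dₒ = w/dᵢ; with 1/f = 1/dₒ + 1/dᵢ this gives W = w·(dₒ − f)/f.
W = 27.9 mm × (340000 − 18.4) / 18.4 = 27.9 × 18477.2609 ≈ 515515.578 mm = 515.516 m.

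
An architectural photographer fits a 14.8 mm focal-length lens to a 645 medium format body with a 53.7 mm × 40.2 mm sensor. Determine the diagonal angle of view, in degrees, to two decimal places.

Sensor diagonal = √(53.7² + 40.2²) = √4499.7300 ≈ 67.0800 mm.
Angle of view α = 2·arctan(d/2f) with d = 67.0800 mm and f = 14.8 mm.
d/2f = 2.26622; arctan(2.26622) ≈ 66.1899°, so α ≈ 132.3797°.

132.38°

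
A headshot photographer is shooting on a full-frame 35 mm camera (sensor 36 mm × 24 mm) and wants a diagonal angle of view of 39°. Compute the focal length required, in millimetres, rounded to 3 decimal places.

61.091 mm

Sensor diagonal = √(36² + 24²) = √1872.0000 ≈ 43.2666 mm.
From α = 2·arctan(d/2f) we get f = d / (2·tan(α/2)).
With d = 43.2666 mm and α/2 = 19.5°, tan(α/2) ≈ 0.35412, so f ≈ 43.2666 / 0.70824 ≈ 61.0906 mm.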